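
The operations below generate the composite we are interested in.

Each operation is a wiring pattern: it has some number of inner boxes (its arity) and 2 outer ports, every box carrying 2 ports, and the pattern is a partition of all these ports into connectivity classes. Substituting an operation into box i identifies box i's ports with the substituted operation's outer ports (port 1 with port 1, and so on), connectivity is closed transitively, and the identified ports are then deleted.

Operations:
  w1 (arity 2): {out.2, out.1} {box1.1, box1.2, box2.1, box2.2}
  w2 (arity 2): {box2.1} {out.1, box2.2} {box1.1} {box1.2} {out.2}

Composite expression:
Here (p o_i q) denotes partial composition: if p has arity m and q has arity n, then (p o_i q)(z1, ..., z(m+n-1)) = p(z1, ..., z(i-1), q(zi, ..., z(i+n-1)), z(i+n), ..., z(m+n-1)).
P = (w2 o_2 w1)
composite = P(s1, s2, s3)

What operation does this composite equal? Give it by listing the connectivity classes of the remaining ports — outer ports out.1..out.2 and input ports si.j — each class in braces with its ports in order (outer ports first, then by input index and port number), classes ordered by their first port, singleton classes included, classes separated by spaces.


{out.1} {out.2} {s1.1} {s1.2} {s2.1, s2.2, s3.1, s3.2}

Treat the ports identified at w2 as solder joints: merge, then drop.
the subtree at w1 composes to {out.1, out.2} {s2.1, s2.2, s3.1, s3.2} on (s2, s3); out.j = own outer ports
the subtree at w2 composes to {out.1} {out.2} {s1.1} {s1.2} {s2.1, s2.2, s3.1, s3.2} on (s1, s2, s3); out.j = own outer ports


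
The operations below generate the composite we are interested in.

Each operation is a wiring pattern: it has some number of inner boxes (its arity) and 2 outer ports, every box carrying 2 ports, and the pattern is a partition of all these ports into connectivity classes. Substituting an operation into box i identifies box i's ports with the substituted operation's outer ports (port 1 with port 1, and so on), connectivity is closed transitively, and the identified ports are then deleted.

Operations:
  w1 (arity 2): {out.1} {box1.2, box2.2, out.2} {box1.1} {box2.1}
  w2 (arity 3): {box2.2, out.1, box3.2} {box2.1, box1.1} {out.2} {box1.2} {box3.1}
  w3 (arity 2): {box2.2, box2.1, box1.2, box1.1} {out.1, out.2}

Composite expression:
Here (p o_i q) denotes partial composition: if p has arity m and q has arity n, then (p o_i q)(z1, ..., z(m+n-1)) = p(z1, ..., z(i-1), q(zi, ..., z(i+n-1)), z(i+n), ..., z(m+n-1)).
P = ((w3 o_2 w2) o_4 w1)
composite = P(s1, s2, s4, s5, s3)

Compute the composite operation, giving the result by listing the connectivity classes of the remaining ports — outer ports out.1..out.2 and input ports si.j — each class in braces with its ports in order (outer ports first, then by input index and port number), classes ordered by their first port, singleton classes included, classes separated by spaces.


{out.1, out.2} {s1.1, s1.2, s3.2, s4.2, s5.2} {s2.1, s4.1} {s2.2} {s3.1} {s5.1}


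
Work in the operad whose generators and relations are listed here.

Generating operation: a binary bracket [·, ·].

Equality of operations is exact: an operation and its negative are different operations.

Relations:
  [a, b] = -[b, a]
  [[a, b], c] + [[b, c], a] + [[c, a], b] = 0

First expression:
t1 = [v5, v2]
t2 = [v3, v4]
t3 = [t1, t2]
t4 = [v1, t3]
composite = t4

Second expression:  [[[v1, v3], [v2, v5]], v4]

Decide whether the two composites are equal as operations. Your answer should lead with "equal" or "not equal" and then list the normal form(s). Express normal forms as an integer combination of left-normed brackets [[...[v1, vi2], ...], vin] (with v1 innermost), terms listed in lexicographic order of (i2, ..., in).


not equal: they reduce to -[[[[v1, v2], v5], v3], v4] + [[[[v1, v2], v5], v4], v3] + [[[[v1, v3], v4], v2], v5] - [[[[v1, v3], v4], v5], v2] - [[[[v1, v4], v3], v2], v5] + [[[[v1, v4], v3], v5], v2] + [[[[v1, v5], v2], v3], v4] - [[[[v1, v5], v2], v4], v3] and [[[[v1, v3], v2], v5], v4] - [[[[v1, v3], v5], v2], v4]

Reducing the first expression gives -[[[[v1, v2], v5], v3], v4] + [[[[v1, v2], v5], v4], v3] + [[[[v1, v3], v4], v2], v5] - [[[[v1, v3], v4], v5], v2] - [[[[v1, v4], v3], v2], v5] + [[[[v1, v4], v3], v5], v2] + [[[[v1, v5], v2], v3], v4] - [[[[v1, v5], v2], v4], v3]
Reducing the second expression gives [[[[v1, v3], v2], v5], v4] - [[[[v1, v3], v5], v2], v4]
They disagree, so not equal.


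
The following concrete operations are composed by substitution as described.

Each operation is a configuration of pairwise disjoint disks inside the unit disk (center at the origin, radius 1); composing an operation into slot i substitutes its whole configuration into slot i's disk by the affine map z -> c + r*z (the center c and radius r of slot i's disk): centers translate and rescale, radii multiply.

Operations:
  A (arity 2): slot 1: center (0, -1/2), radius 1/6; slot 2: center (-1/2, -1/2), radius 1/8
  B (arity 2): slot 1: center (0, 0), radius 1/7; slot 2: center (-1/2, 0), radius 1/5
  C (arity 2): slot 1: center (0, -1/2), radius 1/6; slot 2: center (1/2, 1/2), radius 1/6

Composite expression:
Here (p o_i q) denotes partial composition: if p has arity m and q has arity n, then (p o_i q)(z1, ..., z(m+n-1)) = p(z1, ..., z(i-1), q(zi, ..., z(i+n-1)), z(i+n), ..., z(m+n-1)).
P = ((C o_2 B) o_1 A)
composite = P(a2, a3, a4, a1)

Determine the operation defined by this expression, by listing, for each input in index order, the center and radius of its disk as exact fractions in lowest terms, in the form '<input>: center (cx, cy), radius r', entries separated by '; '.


a1: center (5/12, 1/2), radius 1/30; a2: center (0, -7/12), radius 1/36; a3: center (-1/12, -7/12), radius 1/48; a4: center (1/2, 1/2), radius 1/42

Each a-disk chains the slot maps above it in C; radii multiply.
tracing a2 down its 2-map path: center (0, -7/12), radius 1/36
tracing a3 down its 2-map path: center (-1/12, -7/12), radius 1/48
tracing a4 down its 2-map path: center (1/2, 1/2), radius 1/42
tracing a1 down its 2-map path: center (5/12, 1/2), radius 1/30


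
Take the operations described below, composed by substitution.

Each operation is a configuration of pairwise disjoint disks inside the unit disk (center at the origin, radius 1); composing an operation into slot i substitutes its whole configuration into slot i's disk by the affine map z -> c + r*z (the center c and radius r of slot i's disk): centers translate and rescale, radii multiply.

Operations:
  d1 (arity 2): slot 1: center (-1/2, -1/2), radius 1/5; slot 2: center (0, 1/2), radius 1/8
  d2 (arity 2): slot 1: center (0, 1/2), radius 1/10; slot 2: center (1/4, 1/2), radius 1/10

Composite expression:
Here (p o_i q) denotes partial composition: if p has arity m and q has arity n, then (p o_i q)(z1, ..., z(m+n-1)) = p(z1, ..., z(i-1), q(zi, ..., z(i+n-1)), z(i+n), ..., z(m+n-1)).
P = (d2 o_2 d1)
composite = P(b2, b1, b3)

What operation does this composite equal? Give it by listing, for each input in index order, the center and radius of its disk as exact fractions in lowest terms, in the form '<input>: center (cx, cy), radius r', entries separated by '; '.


b1: center (1/5, 9/20), radius 1/50; b2: center (0, 1/2), radius 1/10; b3: center (1/4, 11/20), radius 1/80

Below d2, radii multiply path by path; the b-disk centers shift.
for b2, the 1-step affine chain lands on center (0, 1/2), radius 1/10
for b1, the 2-step affine chain lands on center (1/5, 9/20), radius 1/50
for b3, the 2-step affine chain lands on center (1/4, 11/20), radius 1/80


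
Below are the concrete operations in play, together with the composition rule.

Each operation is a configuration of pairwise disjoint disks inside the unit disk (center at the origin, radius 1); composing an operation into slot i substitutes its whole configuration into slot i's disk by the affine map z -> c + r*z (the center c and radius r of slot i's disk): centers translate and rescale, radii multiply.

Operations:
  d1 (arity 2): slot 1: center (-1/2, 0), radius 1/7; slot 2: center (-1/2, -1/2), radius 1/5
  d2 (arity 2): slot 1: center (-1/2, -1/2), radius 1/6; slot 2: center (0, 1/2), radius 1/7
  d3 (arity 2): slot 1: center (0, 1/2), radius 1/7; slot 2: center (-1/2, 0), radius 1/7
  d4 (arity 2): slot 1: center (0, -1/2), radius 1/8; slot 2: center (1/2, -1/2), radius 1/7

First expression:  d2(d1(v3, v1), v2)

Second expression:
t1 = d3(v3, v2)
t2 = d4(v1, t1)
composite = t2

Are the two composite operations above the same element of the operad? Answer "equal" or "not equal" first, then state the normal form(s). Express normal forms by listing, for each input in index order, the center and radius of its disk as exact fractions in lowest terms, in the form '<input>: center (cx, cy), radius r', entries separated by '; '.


not equal — first v1: center (-7/12, -7/12), radius 1/30; v2: center (0, 1/2), radius 1/7; v3: center (-7/12, -1/2), radius 1/42, second v1: center (0, -1/2), radius 1/8; v2: center (3/7, -1/2), radius 1/49; v3: center (1/2, -3/7), radius 1/49

The first expression reduces to v1: center (-7/12, -7/12), radius 1/30; v2: center (0, 1/2), radius 1/7; v3: center (-7/12, -1/2), radius 1/42
The second expression reduces to v1: center (0, -1/2), radius 1/8; v2: center (3/7, -1/2), radius 1/49; v3: center (1/2, -3/7), radius 1/49
Distinct normal forms: not equal.


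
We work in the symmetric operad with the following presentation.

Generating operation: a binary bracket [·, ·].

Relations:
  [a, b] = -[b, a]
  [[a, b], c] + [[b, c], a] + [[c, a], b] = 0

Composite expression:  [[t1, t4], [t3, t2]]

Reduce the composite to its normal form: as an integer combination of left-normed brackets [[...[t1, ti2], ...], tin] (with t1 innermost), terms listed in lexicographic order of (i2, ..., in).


-[[[t1, t4], t2], t3] + [[[t1, t4], t3], t2]

Antisymmetry and Jacobi reduce to t1-anchored left-normed brackets.
Composite bracket: [[t1, t4], [t3, t2]]
Full expansion: 8 signed words from ab - ba (2^3 = 8).
Keep just the words that open with t1:
  t1t4t2t3 appears with sign -1, giving the term -[[[t1, t4], t2], t3]
  t1t4t3t2 appears with sign +1, giving the term +[[[t1, t4], t3], t2]


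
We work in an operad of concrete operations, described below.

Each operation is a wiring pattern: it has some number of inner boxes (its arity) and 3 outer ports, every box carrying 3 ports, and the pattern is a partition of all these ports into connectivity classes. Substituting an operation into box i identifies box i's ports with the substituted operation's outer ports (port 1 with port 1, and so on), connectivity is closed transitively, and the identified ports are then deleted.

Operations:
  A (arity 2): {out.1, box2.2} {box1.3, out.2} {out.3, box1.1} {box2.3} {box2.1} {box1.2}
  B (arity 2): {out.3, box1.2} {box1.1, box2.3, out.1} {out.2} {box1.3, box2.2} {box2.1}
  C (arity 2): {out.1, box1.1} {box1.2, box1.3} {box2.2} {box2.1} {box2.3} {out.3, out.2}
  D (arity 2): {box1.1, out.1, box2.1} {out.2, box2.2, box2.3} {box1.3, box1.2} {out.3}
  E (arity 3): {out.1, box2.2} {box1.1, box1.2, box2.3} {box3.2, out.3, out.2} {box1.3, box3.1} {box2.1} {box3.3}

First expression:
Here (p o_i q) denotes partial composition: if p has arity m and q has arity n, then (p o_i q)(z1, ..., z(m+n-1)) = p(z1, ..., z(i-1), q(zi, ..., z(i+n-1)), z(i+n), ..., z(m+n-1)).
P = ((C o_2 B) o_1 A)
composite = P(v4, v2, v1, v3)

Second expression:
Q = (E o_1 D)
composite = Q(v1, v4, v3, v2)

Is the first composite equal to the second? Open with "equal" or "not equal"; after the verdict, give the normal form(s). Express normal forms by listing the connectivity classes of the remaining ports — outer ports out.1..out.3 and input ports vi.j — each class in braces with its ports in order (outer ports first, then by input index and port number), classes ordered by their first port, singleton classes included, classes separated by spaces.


The first expression, normalized: {out.1, v2.2} {out.2, out.3} {v1.1, v3.3} {v1.2} {v1.3, v3.2} {v2.1} {v2.3} {v3.1} {v4.1, v4.3} {v4.2}
The second expression, normalized: {out.1, v3.2} {out.2, out.3, v2.2} {v1.1, v3.3, v4.1, v4.2, v4.3} {v1.2, v1.3} {v2.1} {v2.3} {v3.1}
Different reductions; not equal.

not equal; first: {out.1, v2.2} {out.2, out.3} {v1.1, v3.3} {v1.2} {v1.3, v3.2} {v2.1} {v2.3} {v3.1} {v4.1, v4.3} {v4.2}; second: {out.1, v3.2} {out.2, out.3, v2.2} {v1.1, v3.3, v4.1, v4.2, v4.3} {v1.2, v1.3} {v2.1} {v2.3} {v3.1}


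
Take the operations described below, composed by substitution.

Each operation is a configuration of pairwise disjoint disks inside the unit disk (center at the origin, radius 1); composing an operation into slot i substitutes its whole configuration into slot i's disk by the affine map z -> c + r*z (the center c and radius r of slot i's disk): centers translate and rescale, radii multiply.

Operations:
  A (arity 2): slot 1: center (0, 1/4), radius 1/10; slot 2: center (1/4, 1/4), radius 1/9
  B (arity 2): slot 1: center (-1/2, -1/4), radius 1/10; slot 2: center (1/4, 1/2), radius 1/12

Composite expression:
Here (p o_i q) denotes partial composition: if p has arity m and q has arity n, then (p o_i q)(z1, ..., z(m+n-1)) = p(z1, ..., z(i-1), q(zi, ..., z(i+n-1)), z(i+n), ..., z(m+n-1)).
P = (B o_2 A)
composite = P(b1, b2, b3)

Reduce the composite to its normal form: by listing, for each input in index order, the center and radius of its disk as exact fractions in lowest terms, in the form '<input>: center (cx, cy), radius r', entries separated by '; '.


b1: center (-1/2, -1/4), radius 1/10; b2: center (1/4, 25/48), radius 1/120; b3: center (13/48, 25/48), radius 1/108


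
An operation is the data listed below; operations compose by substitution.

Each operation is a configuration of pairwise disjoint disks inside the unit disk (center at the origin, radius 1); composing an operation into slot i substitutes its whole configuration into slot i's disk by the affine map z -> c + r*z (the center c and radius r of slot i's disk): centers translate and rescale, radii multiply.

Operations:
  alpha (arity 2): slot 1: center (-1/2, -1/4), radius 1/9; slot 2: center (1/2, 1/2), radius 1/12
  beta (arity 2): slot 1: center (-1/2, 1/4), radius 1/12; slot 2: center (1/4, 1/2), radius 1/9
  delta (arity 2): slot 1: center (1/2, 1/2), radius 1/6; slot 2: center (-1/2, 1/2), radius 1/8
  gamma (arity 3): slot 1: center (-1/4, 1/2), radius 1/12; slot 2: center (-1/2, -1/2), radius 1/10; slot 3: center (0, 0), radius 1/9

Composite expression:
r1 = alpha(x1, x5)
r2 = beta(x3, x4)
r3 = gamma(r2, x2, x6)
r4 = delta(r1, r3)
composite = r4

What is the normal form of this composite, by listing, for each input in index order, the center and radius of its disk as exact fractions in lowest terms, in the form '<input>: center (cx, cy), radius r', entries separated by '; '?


Affine substitution under delta: radii multiply and x-centers shift.
x1: after 2 affine steps, its disk has center (5/12, 11/24), radius 1/54
x5: after 2 affine steps, its disk has center (7/12, 7/12), radius 1/72
x3: after 3 affine steps, its disk has center (-103/192, 217/384), radius 1/1152
x4: after 3 affine steps, its disk has center (-203/384, 109/192), radius 1/864
x2: after 2 affine steps, its disk has center (-9/16, 7/16), radius 1/80
x6: after 2 affine steps, its disk has center (-1/2, 1/2), radius 1/72

x1: center (5/12, 11/24), radius 1/54; x2: center (-9/16, 7/16), radius 1/80; x3: center (-103/192, 217/384), radius 1/1152; x4: center (-203/384, 109/192), radius 1/864; x5: center (7/12, 7/12), radius 1/72; x6: center (-1/2, 1/2), radius 1/72


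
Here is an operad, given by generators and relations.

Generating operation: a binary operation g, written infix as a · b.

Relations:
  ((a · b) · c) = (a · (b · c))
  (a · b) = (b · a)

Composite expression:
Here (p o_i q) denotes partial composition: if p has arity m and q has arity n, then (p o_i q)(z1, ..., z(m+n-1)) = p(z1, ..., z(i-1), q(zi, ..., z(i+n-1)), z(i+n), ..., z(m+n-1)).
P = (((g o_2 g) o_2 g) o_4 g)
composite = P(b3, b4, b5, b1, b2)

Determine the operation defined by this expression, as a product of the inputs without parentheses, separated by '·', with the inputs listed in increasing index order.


b1 · b2 · b3 · b4 · b5

Any arrangement under g is one operation, so sort the b-inputs.
(b4 · b5) spells out as b4 · b5
(b1 · b2) spells out as b1 · b2
((b4 · b5) · (b1 · b2)) spells out as b4 · b5 · b1 · b2
(b3 · ((b4 · b5) · (b1 · b2))) spells out as b3 · b4 · b5 · b1 · b2
commutativity sorts the factors: b1 · b2 · b3 · b4 · b5


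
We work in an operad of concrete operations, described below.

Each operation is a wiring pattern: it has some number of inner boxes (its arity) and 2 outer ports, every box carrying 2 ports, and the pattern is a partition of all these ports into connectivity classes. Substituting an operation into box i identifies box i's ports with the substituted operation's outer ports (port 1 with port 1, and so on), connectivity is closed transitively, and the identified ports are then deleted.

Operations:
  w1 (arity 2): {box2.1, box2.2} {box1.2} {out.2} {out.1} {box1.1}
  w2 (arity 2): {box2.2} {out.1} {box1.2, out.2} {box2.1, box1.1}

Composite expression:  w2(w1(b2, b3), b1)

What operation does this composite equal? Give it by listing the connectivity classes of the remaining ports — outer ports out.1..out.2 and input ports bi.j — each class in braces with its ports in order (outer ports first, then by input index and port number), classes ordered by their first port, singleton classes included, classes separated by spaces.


Substituting into w2 glues patterns; closure does the rest.
composing w1 on (b2, b3), with out.j its own outer ports: {out.1} {out.2} {b2.1} {b2.2} {b3.1, b3.2}
composing w2 on (b2, b3, b1), with out.j its own outer ports: {out.1} {out.2} {b1.1} {b1.2} {b2.1} {b2.2} {b3.1, b3.2}

{out.1} {out.2} {b1.1} {b1.2} {b2.1} {b2.2} {b3.1, b3.2}


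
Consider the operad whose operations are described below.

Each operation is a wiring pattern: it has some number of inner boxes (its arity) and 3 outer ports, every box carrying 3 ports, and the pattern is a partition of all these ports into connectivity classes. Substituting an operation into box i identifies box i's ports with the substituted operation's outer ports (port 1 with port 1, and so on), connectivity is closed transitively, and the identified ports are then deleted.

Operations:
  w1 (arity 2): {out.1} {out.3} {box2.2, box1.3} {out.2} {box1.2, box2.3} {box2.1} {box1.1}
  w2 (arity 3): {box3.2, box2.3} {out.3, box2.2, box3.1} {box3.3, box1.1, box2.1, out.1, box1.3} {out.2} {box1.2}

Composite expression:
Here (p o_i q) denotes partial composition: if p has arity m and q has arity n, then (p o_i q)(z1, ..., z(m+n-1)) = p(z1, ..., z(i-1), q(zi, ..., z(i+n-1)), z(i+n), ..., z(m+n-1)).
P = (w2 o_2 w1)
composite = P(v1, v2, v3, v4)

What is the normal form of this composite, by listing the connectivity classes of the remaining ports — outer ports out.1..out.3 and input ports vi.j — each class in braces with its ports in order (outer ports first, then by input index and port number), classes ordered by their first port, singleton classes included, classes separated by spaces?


{out.1, v1.1, v1.3, v4.3} {out.2} {out.3, v4.1} {v1.2} {v2.1} {v2.2, v3.3} {v2.3, v3.2} {v3.1} {v4.2}

Connectivity passes through glued w2-boundaries; trace each wire chain.
stage w1: inputs (v2, v3), connectivity {out.1} {out.2} {out.3} {v2.1} {v2.2, v3.3} {v2.3, v3.2} {v3.1}, out.j its boundary
stage w2: inputs (v1, v2, v3, v4), connectivity {out.1, v1.1, v1.3, v4.3} {out.2} {out.3, v4.1} {v1.2} {v2.1} {v2.2, v3.3} {v2.3, v3.2} {v3.1} {v4.2}, out.j its boundary


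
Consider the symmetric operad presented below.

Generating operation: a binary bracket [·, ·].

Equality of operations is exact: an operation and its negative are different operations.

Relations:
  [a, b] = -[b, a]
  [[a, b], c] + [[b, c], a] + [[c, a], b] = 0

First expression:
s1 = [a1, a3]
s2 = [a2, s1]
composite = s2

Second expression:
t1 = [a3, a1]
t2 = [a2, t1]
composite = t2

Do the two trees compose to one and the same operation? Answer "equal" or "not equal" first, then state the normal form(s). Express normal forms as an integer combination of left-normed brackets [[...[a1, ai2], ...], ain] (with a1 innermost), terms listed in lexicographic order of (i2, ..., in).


not equal — first -[[a1, a3], a2], second [[a1, a3], a2]

The first expression, normalized: -[[a1, a3], a2]
The second expression, normalized: [[a1, a3], a2]
The normal forms differ: not equal.


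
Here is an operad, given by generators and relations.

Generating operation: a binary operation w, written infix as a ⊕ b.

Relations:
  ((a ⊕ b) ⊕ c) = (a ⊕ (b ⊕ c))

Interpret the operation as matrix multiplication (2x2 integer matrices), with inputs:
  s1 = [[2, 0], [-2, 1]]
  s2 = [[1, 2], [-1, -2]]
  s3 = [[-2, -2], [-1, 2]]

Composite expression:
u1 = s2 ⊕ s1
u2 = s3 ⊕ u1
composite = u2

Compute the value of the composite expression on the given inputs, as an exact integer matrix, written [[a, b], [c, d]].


[[0, 0], [6, -6]]


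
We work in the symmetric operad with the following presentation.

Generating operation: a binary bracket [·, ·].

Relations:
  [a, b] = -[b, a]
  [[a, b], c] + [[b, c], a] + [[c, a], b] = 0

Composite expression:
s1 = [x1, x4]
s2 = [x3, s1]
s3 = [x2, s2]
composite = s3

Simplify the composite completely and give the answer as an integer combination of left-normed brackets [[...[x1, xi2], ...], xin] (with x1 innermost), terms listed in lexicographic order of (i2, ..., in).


[[[x1, x4], x3], x2]

Skip Jacobi rewriting: expand, keep x1-initial words, read off terms.
Composite bracket: [x2, [x3, [x1, x4]]]
Expanding via [a, b] = ab - ba: 8 signed words (2^3 = 8).
Coefficients come from the x1-initial words:
  from x1x4x3x2, sign +1: term +[[[x1, x4], x3], x2]


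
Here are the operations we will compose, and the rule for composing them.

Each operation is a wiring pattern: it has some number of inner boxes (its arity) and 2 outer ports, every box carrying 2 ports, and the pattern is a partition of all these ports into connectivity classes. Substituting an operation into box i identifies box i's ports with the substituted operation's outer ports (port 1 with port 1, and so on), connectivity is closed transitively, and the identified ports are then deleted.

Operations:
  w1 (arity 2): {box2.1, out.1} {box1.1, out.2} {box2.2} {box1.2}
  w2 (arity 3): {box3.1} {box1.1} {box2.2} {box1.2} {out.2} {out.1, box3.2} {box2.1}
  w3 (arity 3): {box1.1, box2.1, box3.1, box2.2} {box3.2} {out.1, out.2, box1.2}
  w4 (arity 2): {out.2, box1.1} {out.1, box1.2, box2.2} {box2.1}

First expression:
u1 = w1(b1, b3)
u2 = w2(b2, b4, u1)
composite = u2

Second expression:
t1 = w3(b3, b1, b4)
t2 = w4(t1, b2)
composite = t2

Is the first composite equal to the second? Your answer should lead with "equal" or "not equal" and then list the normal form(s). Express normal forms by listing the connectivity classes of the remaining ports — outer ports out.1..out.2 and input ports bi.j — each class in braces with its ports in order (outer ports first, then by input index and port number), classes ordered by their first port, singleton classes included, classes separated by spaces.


not equal; the first gives {out.1, b1.1} {out.2} {b1.2} {b2.1} {b2.2} {b3.1} {b3.2} {b4.1} {b4.2} and the second {out.1, out.2, b2.2, b3.2} {b1.1, b1.2, b3.1, b4.1} {b2.1} {b4.2}

Reducing the first expression gives {out.1, b1.1} {out.2} {b1.2} {b2.1} {b2.2} {b3.1} {b3.2} {b4.1} {b4.2}
Reducing the second expression gives {out.1, out.2, b2.2, b3.2} {b1.1, b1.2, b3.1, b4.1} {b2.1} {b4.2}
No match — not equal.


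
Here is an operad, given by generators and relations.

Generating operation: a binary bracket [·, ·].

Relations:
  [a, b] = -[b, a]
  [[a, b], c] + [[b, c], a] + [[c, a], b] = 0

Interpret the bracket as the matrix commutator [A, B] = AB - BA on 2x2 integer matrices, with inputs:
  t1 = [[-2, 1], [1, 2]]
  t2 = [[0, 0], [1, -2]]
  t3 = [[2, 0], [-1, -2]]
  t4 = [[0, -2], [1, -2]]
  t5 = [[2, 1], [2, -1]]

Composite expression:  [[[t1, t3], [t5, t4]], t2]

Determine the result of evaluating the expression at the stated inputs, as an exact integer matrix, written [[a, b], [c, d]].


[t1, t3] = [[-1, -4], [0, 1]]
[t5, t4] = [[5, -8], [1, -5]]
[[t1, t3], [t5, t4]] = [[-4, 56], [2, 4]]
[[[t1, t3], [t5, t4]], t2] = [[56, -112], [12, -56]]

[[56, -112], [12, -56]]


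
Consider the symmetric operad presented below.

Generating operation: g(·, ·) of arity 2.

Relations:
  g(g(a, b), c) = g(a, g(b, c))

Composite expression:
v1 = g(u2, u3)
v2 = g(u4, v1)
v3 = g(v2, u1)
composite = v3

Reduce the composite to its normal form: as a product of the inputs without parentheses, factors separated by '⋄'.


u4 ⋄ u2 ⋄ u3 ⋄ u1

Key point: g is associative — brackets drop, the u-order remains.
g(u2, u3) unparenthesizes to u2 ⋄ u3
g(u4, g(u2, u3)) unparenthesizes to u4 ⋄ u2 ⋄ u3
g(g(u4, g(u2, u3)), u1) unparenthesizes to u4 ⋄ u2 ⋄ u3 ⋄ u1


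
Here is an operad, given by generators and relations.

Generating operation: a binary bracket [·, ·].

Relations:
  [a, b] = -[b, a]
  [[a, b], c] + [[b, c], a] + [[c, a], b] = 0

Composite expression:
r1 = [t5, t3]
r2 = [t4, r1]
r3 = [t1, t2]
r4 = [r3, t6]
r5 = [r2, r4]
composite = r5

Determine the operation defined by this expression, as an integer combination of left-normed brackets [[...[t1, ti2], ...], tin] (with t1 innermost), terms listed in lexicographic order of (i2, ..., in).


-[[[[[t1, t2], t6], t3], t5], t4] + [[[[[t1, t2], t6], t4], t3], t5] - [[[[[t1, t2], t6], t4], t5], t3] + [[[[[t1, t2], t6], t5], t3], t4]

A multilinear Lie element is pinned by t1-initial words (t1 innermost).
Composite bracket: [[t4, [t5, t3]], [[t1, t2], t6]]
Each bracket splits as ab - ba, giving 32 signed words (2^5 = 32).
The t1-initial words carry the normal form:
  the word t1t2t6t3t5t4 carries sign -1 and contributes -[[[[[t1, t2], t6], t3], t5], t4]
  the word t1t2t6t4t3t5 carries sign +1 and contributes +[[[[[t1, t2], t6], t4], t3], t5]
  the word t1t2t6t4t5t3 carries sign -1 and contributes -[[[[[t1, t2], t6], t4], t5], t3]
  the word t1t2t6t5t3t4 carries sign +1 and contributes +[[[[[t1, t2], t6], t5], t3], t4]


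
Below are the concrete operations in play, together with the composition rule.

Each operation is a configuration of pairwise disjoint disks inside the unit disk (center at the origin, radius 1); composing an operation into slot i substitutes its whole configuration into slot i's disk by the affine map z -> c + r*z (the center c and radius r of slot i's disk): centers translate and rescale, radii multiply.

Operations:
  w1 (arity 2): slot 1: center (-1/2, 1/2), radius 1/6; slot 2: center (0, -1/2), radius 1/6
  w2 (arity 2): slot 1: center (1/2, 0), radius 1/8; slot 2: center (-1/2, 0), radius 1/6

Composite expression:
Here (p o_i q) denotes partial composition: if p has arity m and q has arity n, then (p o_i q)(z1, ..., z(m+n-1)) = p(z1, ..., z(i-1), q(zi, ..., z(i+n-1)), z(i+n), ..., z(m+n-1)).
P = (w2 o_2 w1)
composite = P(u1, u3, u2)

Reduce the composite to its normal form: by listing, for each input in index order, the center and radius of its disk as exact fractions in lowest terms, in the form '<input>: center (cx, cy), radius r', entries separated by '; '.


Below w2, radii multiply path by path; the u-disk centers shift.
u1: after 1 affine step, its disk has center (1/2, 0), radius 1/8
u3: after 2 affine steps, its disk has center (-7/12, 1/12), radius 1/36
u2: after 2 affine steps, its disk has center (-1/2, -1/12), radius 1/36

u1: center (1/2, 0), radius 1/8; u2: center (-1/2, -1/12), radius 1/36; u3: center (-7/12, 1/12), radius 1/36


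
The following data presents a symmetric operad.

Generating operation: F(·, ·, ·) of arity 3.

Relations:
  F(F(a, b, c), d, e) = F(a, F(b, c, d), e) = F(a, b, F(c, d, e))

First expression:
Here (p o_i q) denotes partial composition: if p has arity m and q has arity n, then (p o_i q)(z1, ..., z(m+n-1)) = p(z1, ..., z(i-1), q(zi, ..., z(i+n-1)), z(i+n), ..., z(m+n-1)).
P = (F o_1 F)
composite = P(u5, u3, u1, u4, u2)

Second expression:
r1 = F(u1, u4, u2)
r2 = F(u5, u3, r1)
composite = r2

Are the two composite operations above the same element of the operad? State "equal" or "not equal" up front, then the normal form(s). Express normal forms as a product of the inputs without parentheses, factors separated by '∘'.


equal; both compose to u5 ∘ u3 ∘ u1 ∘ u4 ∘ u2

Reducing the first expression gives u5 ∘ u3 ∘ u1 ∘ u4 ∘ u2
Reducing the second expression gives u5 ∘ u3 ∘ u1 ∘ u4 ∘ u2
Both agree, so they are equal.


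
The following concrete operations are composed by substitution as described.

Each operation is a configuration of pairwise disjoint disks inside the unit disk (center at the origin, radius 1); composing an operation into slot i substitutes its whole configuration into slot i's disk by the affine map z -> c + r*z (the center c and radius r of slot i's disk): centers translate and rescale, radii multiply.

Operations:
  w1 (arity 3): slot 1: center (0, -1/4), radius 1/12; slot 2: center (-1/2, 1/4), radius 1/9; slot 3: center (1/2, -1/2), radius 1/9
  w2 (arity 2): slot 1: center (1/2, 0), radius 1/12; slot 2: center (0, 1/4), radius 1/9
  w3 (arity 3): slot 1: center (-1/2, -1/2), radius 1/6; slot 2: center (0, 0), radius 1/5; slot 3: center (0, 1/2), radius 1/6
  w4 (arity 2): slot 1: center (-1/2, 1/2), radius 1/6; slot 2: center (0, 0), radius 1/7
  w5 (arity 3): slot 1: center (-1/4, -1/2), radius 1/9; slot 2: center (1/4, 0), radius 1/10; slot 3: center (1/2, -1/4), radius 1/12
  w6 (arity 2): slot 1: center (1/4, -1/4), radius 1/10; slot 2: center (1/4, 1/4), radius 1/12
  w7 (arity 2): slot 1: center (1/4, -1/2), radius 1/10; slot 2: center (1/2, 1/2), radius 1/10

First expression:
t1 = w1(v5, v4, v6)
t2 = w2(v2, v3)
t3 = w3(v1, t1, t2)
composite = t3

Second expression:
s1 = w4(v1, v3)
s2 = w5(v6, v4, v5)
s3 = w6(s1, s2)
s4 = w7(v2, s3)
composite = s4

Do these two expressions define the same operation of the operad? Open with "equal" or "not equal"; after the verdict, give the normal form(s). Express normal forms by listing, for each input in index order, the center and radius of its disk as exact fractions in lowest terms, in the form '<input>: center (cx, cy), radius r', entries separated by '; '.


not equal; first: v1: center (-1/2, -1/2), radius 1/6; v2: center (1/12, 1/2), radius 1/72; v3: center (0, 13/24), radius 1/54; v4: center (-1/10, 1/20), radius 1/45; v5: center (0, -1/20), radius 1/60; v6: center (1/10, -1/10), radius 1/45; second: v1: center (13/25, 12/25), radius 1/600; v2: center (1/4, -1/2), radius 1/10; v3: center (21/40, 19/40), radius 1/700; v4: center (253/480, 21/40), radius 1/1200; v5: center (127/240, 251/480), radius 1/1440; v6: center (251/480, 25/48), radius 1/1080

Reducing the first expression gives v1: center (-1/2, -1/2), radius 1/6; v2: center (1/12, 1/2), radius 1/72; v3: center (0, 13/24), radius 1/54; v4: center (-1/10, 1/20), radius 1/45; v5: center (0, -1/20), radius 1/60; v6: center (1/10, -1/10), radius 1/45
Reducing the second expression gives v1: center (13/25, 12/25), radius 1/600; v2: center (1/4, -1/2), radius 1/10; v3: center (21/40, 19/40), radius 1/700; v4: center (253/480, 21/40), radius 1/1200; v5: center (127/240, 251/480), radius 1/1440; v6: center (251/480, 25/48), radius 1/1080
Distinct normal forms: not equal.


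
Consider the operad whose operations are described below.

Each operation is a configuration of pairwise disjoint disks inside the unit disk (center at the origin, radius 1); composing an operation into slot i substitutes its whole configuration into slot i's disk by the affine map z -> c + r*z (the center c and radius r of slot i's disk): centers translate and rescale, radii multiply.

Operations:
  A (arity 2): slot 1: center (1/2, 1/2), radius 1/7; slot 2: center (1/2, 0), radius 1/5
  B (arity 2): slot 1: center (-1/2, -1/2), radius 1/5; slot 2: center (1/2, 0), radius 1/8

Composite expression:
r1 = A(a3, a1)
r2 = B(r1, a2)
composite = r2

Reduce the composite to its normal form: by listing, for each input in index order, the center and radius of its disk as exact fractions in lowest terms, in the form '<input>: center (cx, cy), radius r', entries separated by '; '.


a1: center (-2/5, -1/2), radius 1/25; a2: center (1/2, 0), radius 1/8; a3: center (-2/5, -2/5), radius 1/35

Nesting under B composes maps z -> c + r*z down each a-path.
input a3: applying the 2 nested substitutions gives center (-2/5, -2/5), radius 1/35
input a1: applying the 2 nested substitutions gives center (-2/5, -1/2), radius 1/25
input a2: applying the 1 nested substitution gives center (1/2, 0), radius 1/8


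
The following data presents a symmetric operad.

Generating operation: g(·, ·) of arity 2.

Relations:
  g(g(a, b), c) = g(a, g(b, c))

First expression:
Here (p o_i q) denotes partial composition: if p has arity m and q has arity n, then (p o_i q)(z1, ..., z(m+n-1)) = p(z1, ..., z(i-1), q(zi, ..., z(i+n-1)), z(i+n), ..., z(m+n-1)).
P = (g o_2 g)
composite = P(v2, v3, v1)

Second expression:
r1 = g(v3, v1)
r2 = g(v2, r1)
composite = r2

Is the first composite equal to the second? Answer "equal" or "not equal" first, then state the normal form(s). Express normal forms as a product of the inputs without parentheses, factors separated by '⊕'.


Reducing the first expression gives v2 ⊕ v3 ⊕ v1
Reducing the second expression gives v2 ⊕ v3 ⊕ v1
Both agree, so they are equal.

equal: each reduces to v2 ⊕ v3 ⊕ v1


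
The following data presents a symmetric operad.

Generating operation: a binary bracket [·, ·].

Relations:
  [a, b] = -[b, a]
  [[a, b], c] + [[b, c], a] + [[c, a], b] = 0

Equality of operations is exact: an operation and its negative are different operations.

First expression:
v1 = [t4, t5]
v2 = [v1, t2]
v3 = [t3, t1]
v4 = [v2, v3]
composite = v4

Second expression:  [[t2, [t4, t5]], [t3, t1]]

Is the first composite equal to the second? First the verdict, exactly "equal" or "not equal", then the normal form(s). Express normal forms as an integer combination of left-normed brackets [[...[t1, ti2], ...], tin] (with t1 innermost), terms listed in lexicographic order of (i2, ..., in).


not equal; first: -[[[[t1, t3], t2], t4], t5] + [[[[t1, t3], t2], t5], t4] + [[[[t1, t3], t4], t5], t2] - [[[[t1, t3], t5], t4], t2]; second: [[[[t1, t3], t2], t4], t5] - [[[[t1, t3], t2], t5], t4] - [[[[t1, t3], t4], t5], t2] + [[[[t1, t3], t5], t4], t2]

The first composite normalizes to -[[[[t1, t3], t2], t4], t5] + [[[[t1, t3], t2], t5], t4] + [[[[t1, t3], t4], t5], t2] - [[[[t1, t3], t5], t4], t2]
The second composite normalizes to [[[[t1, t3], t2], t4], t5] - [[[[t1, t3], t2], t5], t4] - [[[[t1, t3], t4], t5], t2] + [[[[t1, t3], t5], t4], t2]
The normal forms differ: not equal.


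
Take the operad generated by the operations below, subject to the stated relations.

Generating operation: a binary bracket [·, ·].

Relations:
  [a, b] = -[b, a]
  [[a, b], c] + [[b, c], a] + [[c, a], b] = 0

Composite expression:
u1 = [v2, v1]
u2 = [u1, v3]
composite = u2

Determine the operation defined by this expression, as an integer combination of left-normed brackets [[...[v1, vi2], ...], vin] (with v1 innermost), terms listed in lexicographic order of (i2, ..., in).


Expand each bracket as ab - ba; the v1-initial words give the coefficients.
Composite bracket: [[v2, v1], v3]
The bracket unfolds into 4 signed words via [a, b] = ab - ba (2^2 = 4).
Only words starting with v1 matter:
  the word v1v2v3 carries sign -1 and contributes -[[v1, v2], v3]

-[[v1, v2], v3]


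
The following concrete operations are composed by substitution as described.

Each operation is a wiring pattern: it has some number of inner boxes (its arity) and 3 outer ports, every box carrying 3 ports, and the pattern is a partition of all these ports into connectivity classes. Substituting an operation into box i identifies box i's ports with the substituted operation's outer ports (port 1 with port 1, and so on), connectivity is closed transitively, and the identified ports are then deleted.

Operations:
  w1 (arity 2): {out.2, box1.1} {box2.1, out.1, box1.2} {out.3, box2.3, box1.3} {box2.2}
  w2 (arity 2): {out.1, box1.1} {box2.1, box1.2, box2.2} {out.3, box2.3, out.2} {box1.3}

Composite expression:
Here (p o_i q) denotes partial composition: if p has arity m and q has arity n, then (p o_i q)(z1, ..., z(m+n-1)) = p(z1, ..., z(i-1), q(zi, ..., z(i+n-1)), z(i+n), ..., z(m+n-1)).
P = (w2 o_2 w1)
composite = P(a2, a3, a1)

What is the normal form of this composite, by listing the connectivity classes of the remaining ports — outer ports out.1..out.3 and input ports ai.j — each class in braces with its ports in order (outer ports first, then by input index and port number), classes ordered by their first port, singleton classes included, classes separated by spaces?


{out.1, a2.1} {out.2, out.3, a1.3, a3.3} {a1.1, a2.2, a3.1, a3.2} {a1.2} {a2.3}

Treat the ports identified at w2 as solder joints: merge, then drop.
after w1, the pattern on (a3, a1) reads {out.1, a1.1, a3.2} {out.2, a3.1} {out.3, a1.3, a3.3} {a1.2} (out.j = its outer ports)
after w2, the pattern on (a2, a3, a1) reads {out.1, a2.1} {out.2, out.3, a1.3, a3.3} {a1.1, a2.2, a3.1, a3.2} {a1.2} {a2.3} (out.j = its outer ports)


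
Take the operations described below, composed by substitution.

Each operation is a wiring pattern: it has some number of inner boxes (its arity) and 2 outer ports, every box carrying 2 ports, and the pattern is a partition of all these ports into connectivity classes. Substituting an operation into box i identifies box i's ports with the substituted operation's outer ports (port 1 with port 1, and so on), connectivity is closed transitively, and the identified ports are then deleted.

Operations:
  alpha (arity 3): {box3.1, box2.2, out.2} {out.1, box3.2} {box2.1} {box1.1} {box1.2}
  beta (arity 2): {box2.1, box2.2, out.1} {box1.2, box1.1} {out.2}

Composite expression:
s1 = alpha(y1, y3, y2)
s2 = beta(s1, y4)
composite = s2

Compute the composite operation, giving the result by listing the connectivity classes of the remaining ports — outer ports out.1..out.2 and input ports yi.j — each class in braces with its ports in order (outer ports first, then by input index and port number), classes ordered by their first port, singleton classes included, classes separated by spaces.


{out.1, y4.1, y4.2} {out.2} {y1.1} {y1.2} {y2.1, y2.2, y3.2} {y3.1}


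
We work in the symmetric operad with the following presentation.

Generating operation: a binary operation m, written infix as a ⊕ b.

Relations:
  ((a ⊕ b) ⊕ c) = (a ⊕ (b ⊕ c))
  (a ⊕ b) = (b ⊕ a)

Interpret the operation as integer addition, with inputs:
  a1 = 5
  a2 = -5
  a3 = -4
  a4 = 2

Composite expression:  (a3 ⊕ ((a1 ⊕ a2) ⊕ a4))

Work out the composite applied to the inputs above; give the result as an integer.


-2

(a1 ⊕ a2) = 0
((a1 ⊕ a2) ⊕ a4) = 2
(a3 ⊕ ((a1 ⊕ a2) ⊕ a4)) = -2


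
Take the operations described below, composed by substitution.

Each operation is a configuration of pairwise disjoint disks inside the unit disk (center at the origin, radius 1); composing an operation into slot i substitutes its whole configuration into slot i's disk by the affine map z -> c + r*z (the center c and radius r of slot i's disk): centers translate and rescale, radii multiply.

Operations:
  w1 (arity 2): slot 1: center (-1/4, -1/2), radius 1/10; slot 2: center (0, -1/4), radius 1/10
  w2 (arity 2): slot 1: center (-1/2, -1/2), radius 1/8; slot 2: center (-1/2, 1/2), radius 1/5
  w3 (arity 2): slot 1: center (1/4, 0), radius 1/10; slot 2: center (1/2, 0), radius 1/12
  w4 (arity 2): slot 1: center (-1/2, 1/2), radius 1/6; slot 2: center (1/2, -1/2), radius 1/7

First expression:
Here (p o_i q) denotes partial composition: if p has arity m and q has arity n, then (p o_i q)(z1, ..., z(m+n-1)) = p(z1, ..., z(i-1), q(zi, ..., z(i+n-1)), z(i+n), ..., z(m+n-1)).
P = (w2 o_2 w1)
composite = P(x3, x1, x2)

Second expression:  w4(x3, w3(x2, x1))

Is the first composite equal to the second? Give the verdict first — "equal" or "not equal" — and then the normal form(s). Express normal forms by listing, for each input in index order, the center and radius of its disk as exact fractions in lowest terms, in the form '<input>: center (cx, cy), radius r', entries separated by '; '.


not equal; first: x1: center (-11/20, 2/5), radius 1/50; x2: center (-1/2, 9/20), radius 1/50; x3: center (-1/2, -1/2), radius 1/8; second: x1: center (4/7, -1/2), radius 1/84; x2: center (15/28, -1/2), radius 1/70; x3: center (-1/2, 1/2), radius 1/6

The first composite normalizes to x1: center (-11/20, 2/5), radius 1/50; x2: center (-1/2, 9/20), radius 1/50; x3: center (-1/2, -1/2), radius 1/8
The second composite normalizes to x1: center (4/7, -1/2), radius 1/84; x2: center (15/28, -1/2), radius 1/70; x3: center (-1/2, 1/2), radius 1/6
The forms do not match — not equal.
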